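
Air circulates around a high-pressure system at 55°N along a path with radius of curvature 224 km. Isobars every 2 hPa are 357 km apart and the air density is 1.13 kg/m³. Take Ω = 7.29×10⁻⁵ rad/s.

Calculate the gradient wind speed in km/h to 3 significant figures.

18.5 km/h

Coriolis parameter at 55°N:
f = 2Ω sin φ = 2 × 7.29×10⁻⁵ × sin 55° = 1.19×10⁻⁴ s⁻¹
Pressure gradient: |∂P/∂n| = 200 Pa / 357000 m = 5.60×10⁻⁴ Pa/m
Geostrophic speed: V_g = |∂P/∂n|/(fρ) = 5.60×10⁻⁴/(1.19×10⁻⁴ × 1.13) = 4.15 m/s
Around a high, pressure-gradient force acts outward with centrifugal, so Coriolis balances both:
fV = (1/ρ)|∂P/∂n| + V²/R  →  V² − fR·V + fR·V_g = 0
With fR = 1.19×10⁻⁴ × 224×10³ m = 26.8 m/s:
V = [fR − √((fR)² − 4 fR V_g)]/2 = [26.8 − √(26.8² − 4×26.8×4.15)]/2 = 5.14 m/s
Supergeostrophic (V > V_g = 4.15 m/s), as expected around a high.
Converting: 5.14 m/s × 3.6 = 18.5 km/h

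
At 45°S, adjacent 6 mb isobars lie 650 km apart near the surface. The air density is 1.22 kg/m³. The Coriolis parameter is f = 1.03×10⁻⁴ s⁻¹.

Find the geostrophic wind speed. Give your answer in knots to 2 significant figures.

14 knots

Pressure gradient: |∂P/∂n| = 600 Pa / 650000 m = 9.23×10⁻⁴ Pa/m
Geostrophic balance (pressure-gradient force = Coriolis force):
V_g = (1/(fρ)) |∂P/∂n| = 9.23×10⁻⁴ / (1.03×10⁻⁴ × 1.22) = 7.35 m/s
Converting: 7.35 m/s × 1.944 = 14 knots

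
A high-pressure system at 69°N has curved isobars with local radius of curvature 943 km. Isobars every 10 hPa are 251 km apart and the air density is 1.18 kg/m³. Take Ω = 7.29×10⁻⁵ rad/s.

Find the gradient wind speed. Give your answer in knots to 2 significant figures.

Coriolis parameter at 69°N:
f = 2Ω sin φ = 2 × 7.29×10⁻⁵ × sin 69° = 1.36×10⁻⁴ s⁻¹
Pressure gradient: |∂P/∂n| = 1000 Pa / 251000 m = 3.98×10⁻³ Pa/m
Geostrophic speed: V_g = |∂P/∂n|/(fρ) = 3.98×10⁻³/(1.36×10⁻⁴ × 1.18) = 24.8 m/s
Around a high, pressure-gradient force acts outward with centrifugal, so Coriolis balances both:
fV = (1/ρ)|∂P/∂n| + V²/R  →  V² − fR·V + fR·V_g = 0
With fR = 1.36×10⁻⁴ × 943×10³ m = 128 m/s:
V = [fR − √((fR)² − 4 fR V_g)]/2 = [128 − √(128² − 4×128×24.8)]/2 = 33.6 m/s
Supergeostrophic (V > V_g = 24.8 m/s), as expected around a high.
Converting: 33.6 m/s × 1.944 = 65 knots

65 knots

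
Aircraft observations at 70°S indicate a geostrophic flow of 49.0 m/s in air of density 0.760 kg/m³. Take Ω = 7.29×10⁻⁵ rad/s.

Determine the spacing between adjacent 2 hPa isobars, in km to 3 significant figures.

Coriolis parameter at 70°S:
f = 2Ω sin φ = 2 × 7.29×10⁻⁵ × sin 70° = 1.37×10⁻⁴ s⁻¹
Geostrophic balance rearranged: |∂P/∂n| = f ρ V_g
|∂P/∂n| = 1.37×10⁻⁴ × 0.760 × 49.0 = 5.10×10⁻³ Pa/m
Isobar spacing: Δn = ΔP/|∂P/∂n| = 200 Pa / 5.10×10⁻³ Pa/m = 39199 m ≈ 39.2 km

39.2 km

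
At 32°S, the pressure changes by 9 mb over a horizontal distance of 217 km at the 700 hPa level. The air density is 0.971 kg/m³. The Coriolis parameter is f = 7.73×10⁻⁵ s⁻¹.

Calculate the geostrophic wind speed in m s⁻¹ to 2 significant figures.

55 m s⁻¹

Pressure gradient: |∂P/∂n| = 900 Pa / 217000 m = 4.15×10⁻³ Pa/m
Geostrophic balance (pressure-gradient force = Coriolis force):
V_g = (1/(fρ)) |∂P/∂n| = 4.15×10⁻³ / (7.73×10⁻⁵ × 0.971) = 55.3 m/s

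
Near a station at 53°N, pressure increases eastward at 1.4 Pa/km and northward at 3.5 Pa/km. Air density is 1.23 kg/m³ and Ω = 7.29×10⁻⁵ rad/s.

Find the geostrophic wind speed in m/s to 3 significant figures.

Coriolis parameter at 53°N:
f = 2Ω sin φ = 2 × 7.29×10⁻⁵ × sin 53° = 1.16×10⁻⁴ s⁻¹
Component geostrophic relations (x east, y north):
u_g = −(1/(fρ)) ∂P/∂y,  v_g = (1/(fρ)) ∂P/∂x
u_g = −(3.5×10⁻³)/(1.16×10⁻⁴ × 1.23) = −24.4 m/s;  v_g = (1.4×10⁻³)/(1.16×10⁻⁴ × 1.23) = 9.78 m/s
|V_g| = √(u_g² + v_g²) = 26.3 m/s

26.3 m/s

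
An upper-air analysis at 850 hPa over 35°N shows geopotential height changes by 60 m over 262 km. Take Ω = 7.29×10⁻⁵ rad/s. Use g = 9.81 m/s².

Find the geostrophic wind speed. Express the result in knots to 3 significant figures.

Coriolis parameter at 35°N:
f = 2Ω sin φ = 2 × 7.29×10⁻⁵ × sin 35° = 8.36×10⁻⁵ s⁻¹
Height gradient: |∂Z/∂n| = 60 m / 262000 m = 2.29×10⁻⁴
On a pressure surface, geostrophic balance gives V_g = (g/f)|∂Z/∂n|:
V_g = 9.81 × 2.29×10⁻⁴ / 8.36×10⁻⁵ = 26.9 m/s
Converting: 26.9 m/s × 1.944 = 52.2 knots

52.2 knots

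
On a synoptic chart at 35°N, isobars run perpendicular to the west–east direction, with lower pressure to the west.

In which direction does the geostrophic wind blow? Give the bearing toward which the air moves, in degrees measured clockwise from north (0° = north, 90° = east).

000°

The pressure-gradient force points toward the west (bearing 270°).
Geostrophic balance: in the Northern Hemisphere the Coriolis force deflects motion to the right, so the geostrophic wind blows 90° to the right of the pressure-gradient force (low pressure on the left).
Rotating 270° by 90° clockwise gives 000° — the wind blows toward the north.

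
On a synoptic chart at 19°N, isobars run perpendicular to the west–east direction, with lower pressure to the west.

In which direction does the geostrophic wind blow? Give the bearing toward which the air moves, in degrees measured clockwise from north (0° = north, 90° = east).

000°

The pressure-gradient force points toward the west (bearing 270°).
Geostrophic balance: in the Northern Hemisphere the Coriolis force deflects motion to the right, so the geostrophic wind blows 90° to the right of the pressure-gradient force (low pressure on the left).
Rotating 270° by 90° clockwise gives 000° — the wind blows toward the north.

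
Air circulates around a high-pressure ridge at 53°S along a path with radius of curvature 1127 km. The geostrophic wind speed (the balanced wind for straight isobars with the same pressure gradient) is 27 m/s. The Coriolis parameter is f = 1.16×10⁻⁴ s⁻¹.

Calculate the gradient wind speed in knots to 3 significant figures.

74.1 knots

Around a high, pressure-gradient force acts outward with centrifugal, so Coriolis balances both:
fV = (1/ρ)|∂P/∂n| + V²/R  →  V² − fR·V + fR·V_g = 0
With fR = 1.16×10⁻⁴ × 1127×10³ m = 131 m/s:
V = [fR − √((fR)² − 4 fR V_g)]/2 = [131 − √(131² − 4×131×27)]/2 = 38.1 m/s
Supergeostrophic (V > V_g = 27 m/s), as expected around a high.
Converting: 38.1 m/s × 1.944 = 74.1 knots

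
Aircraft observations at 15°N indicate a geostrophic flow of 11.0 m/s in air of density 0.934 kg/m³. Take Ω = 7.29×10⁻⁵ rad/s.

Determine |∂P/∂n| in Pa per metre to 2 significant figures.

3.9×10⁻⁴ Pa/m

Coriolis parameter at 15°N:
f = 2Ω sin φ = 2 × 7.29×10⁻⁵ × sin 15° = 3.77×10⁻⁵ s⁻¹
Geostrophic balance rearranged: |∂P/∂n| = f ρ V_g
|∂P/∂n| = 3.77×10⁻⁵ × 0.934 × 11.0 = 3.88×10⁻⁴ Pa/m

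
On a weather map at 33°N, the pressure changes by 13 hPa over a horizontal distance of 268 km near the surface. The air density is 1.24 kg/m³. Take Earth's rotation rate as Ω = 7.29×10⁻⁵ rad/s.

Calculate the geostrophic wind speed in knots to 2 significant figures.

96 knots

Coriolis parameter at 33°N:
f = 2Ω sin φ = 2 × 7.29×10⁻⁵ × sin 33° = 7.94×10⁻⁵ s⁻¹
Pressure gradient: |∂P/∂n| = 1300 Pa / 268000 m = 4.85×10⁻³ Pa/m
Geostrophic balance (pressure-gradient force = Coriolis force):
V_g = (1/(fρ)) |∂P/∂n| = 4.85×10⁻³ / (7.94×10⁻⁵ × 1.24) = 49.3 m/s
Converting: 49.3 m/s × 1.944 = 96 knots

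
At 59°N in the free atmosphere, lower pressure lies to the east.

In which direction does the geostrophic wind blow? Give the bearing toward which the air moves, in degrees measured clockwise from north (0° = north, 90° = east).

180°

The pressure-gradient force points toward the east (bearing 090°).
Geostrophic balance: in the Northern Hemisphere the Coriolis force deflects motion to the right, so the geostrophic wind blows 90° to the right of the pressure-gradient force (low pressure on the left).
Rotating 090° by 90° clockwise gives 180° — the wind blows toward the south.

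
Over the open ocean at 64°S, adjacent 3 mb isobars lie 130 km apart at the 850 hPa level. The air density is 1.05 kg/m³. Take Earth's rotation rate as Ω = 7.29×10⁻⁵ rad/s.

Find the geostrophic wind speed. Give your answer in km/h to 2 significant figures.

60 km/h

Coriolis parameter at 64°S:
f = 2Ω sin φ = 2 × 7.29×10⁻⁵ × sin 64° = 1.31×10⁻⁴ s⁻¹
Pressure gradient: |∂P/∂n| = 300 Pa / 130000 m = 2.31×10⁻³ Pa/m
Geostrophic balance (pressure-gradient force = Coriolis force):
V_g = (1/(fρ)) |∂P/∂n| = 2.31×10⁻³ / (1.31×10⁻⁴ × 1.05) = 16.8 m/s
Converting: 16.8 m/s × 3.6 = 60 km/h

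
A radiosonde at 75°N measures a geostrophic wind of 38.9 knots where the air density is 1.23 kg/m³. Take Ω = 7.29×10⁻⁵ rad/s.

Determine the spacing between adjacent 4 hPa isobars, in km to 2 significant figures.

Coriolis parameter at 75°N:
f = 2Ω sin φ = 2 × 7.29×10⁻⁵ × sin 75° = 1.41×10⁻⁴ s⁻¹
Wind speed in SI: 38.9 knots = 20.0 m/s
Geostrophic balance rearranged: |∂P/∂n| = f ρ V_g
|∂P/∂n| = 1.41×10⁻⁴ × 1.23 × 20.0 = 3.47×10⁻³ Pa/m
Isobar spacing: Δn = ΔP/|∂P/∂n| = 400 Pa / 3.47×10⁻³ Pa/m = 115389 m ≈ 120 km

120 km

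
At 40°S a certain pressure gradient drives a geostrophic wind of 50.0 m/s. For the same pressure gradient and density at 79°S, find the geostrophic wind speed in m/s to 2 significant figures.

With the same pressure gradient and density, V_g ∝ 1/f ∝ 1/sin φ.
V₂ = V₁ · sin φ₁ / sin φ₂ = 50.0 × sin 40° / sin 79°
V₂ = 50.0 × 0.6428/0.9816 = 33 m/s

33 m/s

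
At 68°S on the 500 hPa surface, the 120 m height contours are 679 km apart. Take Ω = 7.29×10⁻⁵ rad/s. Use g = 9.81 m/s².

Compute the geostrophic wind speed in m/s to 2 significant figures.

13 m/s

Coriolis parameter at 68°S:
f = 2Ω sin φ = 2 × 7.29×10⁻⁵ × sin 68° = 1.35×10⁻⁴ s⁻¹
Height gradient: |∂Z/∂n| = 120 m / 679000 m = 1.77×10⁻⁴
On a pressure surface, geostrophic balance gives V_g = (g/f)|∂Z/∂n|:
V_g = 9.81 × 1.77×10⁻⁴ / 1.35×10⁻⁴ = 12.8 m/s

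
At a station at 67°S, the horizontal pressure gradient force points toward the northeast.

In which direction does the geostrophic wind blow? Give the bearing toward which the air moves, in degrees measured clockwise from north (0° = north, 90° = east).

The pressure-gradient force points toward the northeast (bearing 045°).
Geostrophic balance: in the Southern Hemisphere the Coriolis force deflects motion to the left, so the geostrophic wind blows 90° to the left of the pressure-gradient force (low pressure on the right).
Rotating 045° by 90° counterclockwise gives 315° — the wind blows toward the northwest.

315°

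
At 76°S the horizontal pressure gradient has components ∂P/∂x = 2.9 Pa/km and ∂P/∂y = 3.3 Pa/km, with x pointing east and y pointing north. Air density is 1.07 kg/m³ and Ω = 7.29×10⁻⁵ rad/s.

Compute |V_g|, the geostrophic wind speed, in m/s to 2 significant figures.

Coriolis parameter at 76°S:
f = 2Ω sin φ = 2 × 7.29×10⁻⁵ × sin 76° = 1.41×10⁻⁴ s⁻¹
In the Southern Hemisphere f is negative: f = −1.41×10⁻⁴ s⁻¹.
Component geostrophic relations (x east, y north):
u_g = −(1/(fρ)) ∂P/∂y,  v_g = (1/(fρ)) ∂P/∂x
u_g = −(3.3×10⁻³)/(−1.41×10⁻⁴ × 1.07) = 21.8 m/s;  v_g = (2.9×10⁻³)/(−1.41×10⁻⁴ × 1.07) = −19.2 m/s
|V_g| = √(u_g² + v_g²) = 29.0 m/s

29 m/s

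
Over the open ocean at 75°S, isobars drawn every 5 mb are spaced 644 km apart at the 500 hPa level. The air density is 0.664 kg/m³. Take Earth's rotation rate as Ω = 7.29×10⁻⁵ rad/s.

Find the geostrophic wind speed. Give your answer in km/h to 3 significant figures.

29.9 km/h

Coriolis parameter at 75°S:
f = 2Ω sin φ = 2 × 7.29×10⁻⁵ × sin 75° = 1.41×10⁻⁴ s⁻¹
Pressure gradient: |∂P/∂n| = 500 Pa / 644000 m = 7.76×10⁻⁴ Pa/m
Geostrophic balance (pressure-gradient force = Coriolis force):
V_g = (1/(fρ)) |∂P/∂n| = 7.76×10⁻⁴ / (1.41×10⁻⁴ × 0.664) = 8.30 m/s
Converting: 8.30 m/s × 3.6 = 29.9 km/h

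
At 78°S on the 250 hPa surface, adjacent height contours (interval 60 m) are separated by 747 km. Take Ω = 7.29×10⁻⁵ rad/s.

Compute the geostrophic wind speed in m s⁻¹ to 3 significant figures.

Coriolis parameter at 78°S:
f = 2Ω sin φ = 2 × 7.29×10⁻⁵ × sin 78° = 1.43×10⁻⁴ s⁻¹
Height gradient: |∂Z/∂n| = 60 m / 747000 m = 8.03×10⁻⁵
On a pressure surface, geostrophic balance gives V_g = (g/f)|∂Z/∂n|:
V_g = 9.81 × 8.03×10⁻⁵ / 1.43×10⁻⁴ = 5.53 m/s

5.53 m s⁻¹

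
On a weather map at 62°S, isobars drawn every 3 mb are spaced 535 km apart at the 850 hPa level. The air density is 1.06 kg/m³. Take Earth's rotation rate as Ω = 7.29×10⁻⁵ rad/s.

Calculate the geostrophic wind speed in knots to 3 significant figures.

7.99 knots

Coriolis parameter at 62°S:
f = 2Ω sin φ = 2 × 7.29×10⁻⁵ × sin 62° = 1.29×10⁻⁴ s⁻¹
Pressure gradient: |∂P/∂n| = 300 Pa / 535000 m = 5.61×10⁻⁴ Pa/m
Geostrophic balance (pressure-gradient force = Coriolis force):
V_g = (1/(fρ)) |∂P/∂n| = 5.61×10⁻⁴ / (1.29×10⁻⁴ × 1.06) = 4.11 m/s
Converting: 4.11 m/s × 1.944 = 7.99 knots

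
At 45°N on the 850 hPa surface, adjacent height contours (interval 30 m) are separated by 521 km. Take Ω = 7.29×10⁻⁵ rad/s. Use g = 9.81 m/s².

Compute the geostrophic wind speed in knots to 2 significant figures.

Coriolis parameter at 45°N:
f = 2Ω sin φ = 2 × 7.29×10⁻⁵ × sin 45° = 1.03×10⁻⁴ s⁻¹
Height gradient: |∂Z/∂n| = 30 m / 521000 m = 5.76×10⁻⁵
On a pressure surface, geostrophic balance gives V_g = (g/f)|∂Z/∂n|:
V_g = 9.81 × 5.76×10⁻⁵ / 1.03×10⁻⁴ = 5.48 m/s
Converting: 5.48 m/s × 1.944 = 11 knots

11 knots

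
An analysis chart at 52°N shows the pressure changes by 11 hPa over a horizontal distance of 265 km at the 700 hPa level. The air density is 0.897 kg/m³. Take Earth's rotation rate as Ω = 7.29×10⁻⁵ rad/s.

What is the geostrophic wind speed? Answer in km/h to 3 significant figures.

145 km/h

Coriolis parameter at 52°N:
f = 2Ω sin φ = 2 × 7.29×10⁻⁵ × sin 52° = 1.15×10⁻⁴ s⁻¹
Pressure gradient: |∂P/∂n| = 1100 Pa / 265000 m = 4.15×10⁻³ Pa/m
Geostrophic balance (pressure-gradient force = Coriolis force):
V_g = (1/(fρ)) |∂P/∂n| = 4.15×10⁻³ / (1.15×10⁻⁴ × 0.897) = 40.3 m/s
Converting: 40.3 m/s × 3.6 = 145 km/h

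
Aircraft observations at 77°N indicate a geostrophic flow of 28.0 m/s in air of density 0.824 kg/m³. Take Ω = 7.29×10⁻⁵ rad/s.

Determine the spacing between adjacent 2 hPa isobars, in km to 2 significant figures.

Coriolis parameter at 77°N:
f = 2Ω sin φ = 2 × 7.29×10⁻⁵ × sin 77° = 1.42×10⁻⁴ s⁻¹
Geostrophic balance rearranged: |∂P/∂n| = f ρ V_g
|∂P/∂n| = 1.42×10⁻⁴ × 0.824 × 28.0 = 3.28×10⁻³ Pa/m
Isobar spacing: Δn = ΔP/|∂P/∂n| = 200 Pa / 3.28×10⁻³ Pa/m = 61019 m ≈ 61 km

61 km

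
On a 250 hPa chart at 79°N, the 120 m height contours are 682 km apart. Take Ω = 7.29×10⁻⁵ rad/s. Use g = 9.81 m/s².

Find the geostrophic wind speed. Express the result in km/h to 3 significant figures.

43.4 km/h

Coriolis parameter at 79°N:
f = 2Ω sin φ = 2 × 7.29×10⁻⁵ × sin 79° = 1.43×10⁻⁴ s⁻¹
Height gradient: |∂Z/∂n| = 120 m / 682000 m = 1.76×10⁻⁴
On a pressure surface, geostrophic balance gives V_g = (g/f)|∂Z/∂n|:
V_g = 9.81 × 1.76×10⁻⁴ / 1.43×10⁻⁴ = 12.1 m/s
Converting: 12.1 m/s × 3.6 = 43.4 km/h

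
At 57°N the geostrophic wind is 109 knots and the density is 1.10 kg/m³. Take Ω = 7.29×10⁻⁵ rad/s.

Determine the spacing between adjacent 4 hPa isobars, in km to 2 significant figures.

53 km

Coriolis parameter at 57°N:
f = 2Ω sin φ = 2 × 7.29×10⁻⁵ × sin 57° = 1.22×10⁻⁴ s⁻¹
Wind speed in SI: 109 knots = 56.1 m/s
Geostrophic balance rearranged: |∂P/∂n| = f ρ V_g
|∂P/∂n| = 1.22×10⁻⁴ × 1.10 × 56.1 = 7.54×10⁻³ Pa/m
Isobar spacing: Δn = ΔP/|∂P/∂n| = 400 Pa / 7.54×10⁻³ Pa/m = 53034 m ≈ 53 km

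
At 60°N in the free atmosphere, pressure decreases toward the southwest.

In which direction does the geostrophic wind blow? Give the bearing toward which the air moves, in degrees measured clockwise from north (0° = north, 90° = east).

The pressure-gradient force points toward the southwest (bearing 225°).
Geostrophic balance: in the Northern Hemisphere the Coriolis force deflects motion to the right, so the geostrophic wind blows 90° to the right of the pressure-gradient force (low pressure on the left).
Rotating 225° by 90° clockwise gives 315° — the wind blows toward the northwest.

315°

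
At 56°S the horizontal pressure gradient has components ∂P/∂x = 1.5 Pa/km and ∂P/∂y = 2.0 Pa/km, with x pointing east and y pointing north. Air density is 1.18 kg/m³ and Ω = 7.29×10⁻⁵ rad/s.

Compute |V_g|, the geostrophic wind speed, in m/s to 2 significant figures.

18 m/s

Coriolis parameter at 56°S:
f = 2Ω sin φ = 2 × 7.29×10⁻⁵ × sin 56° = 1.21×10⁻⁴ s⁻¹
In the Southern Hemisphere f is negative: f = −1.21×10⁻⁴ s⁻¹.
Component geostrophic relations (x east, y north):
u_g = −(1/(fρ)) ∂P/∂y,  v_g = (1/(fρ)) ∂P/∂x
u_g = −(2.0×10⁻³)/(−1.21×10⁻⁴ × 1.18) = 14.0 m/s;  v_g = (1.5×10⁻³)/(−1.21×10⁻⁴ × 1.18) = −10.5 m/s
|V_g| = √(u_g² + v_g²) = 17.5 m/s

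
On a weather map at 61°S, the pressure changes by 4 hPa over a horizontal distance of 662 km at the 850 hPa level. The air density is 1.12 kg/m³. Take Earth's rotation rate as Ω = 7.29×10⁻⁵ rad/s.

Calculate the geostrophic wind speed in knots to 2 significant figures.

8.2 knots

Coriolis parameter at 61°S:
f = 2Ω sin φ = 2 × 7.29×10⁻⁵ × sin 61° = 1.28×10⁻⁴ s⁻¹
Pressure gradient: |∂P/∂n| = 400 Pa / 662000 m = 6.04×10⁻⁴ Pa/m
Geostrophic balance (pressure-gradient force = Coriolis force):
V_g = (1/(fρ)) |∂P/∂n| = 6.04×10⁻⁴ / (1.28×10⁻⁴ × 1.12) = 4.23 m/s
Converting: 4.23 m/s × 1.944 = 8.2 knots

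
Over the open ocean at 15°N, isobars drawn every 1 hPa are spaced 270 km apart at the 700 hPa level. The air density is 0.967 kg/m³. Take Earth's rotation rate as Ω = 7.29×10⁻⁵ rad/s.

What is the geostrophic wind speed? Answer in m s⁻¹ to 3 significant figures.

10.1 m s⁻¹

Coriolis parameter at 15°N:
f = 2Ω sin φ = 2 × 7.29×10⁻⁵ × sin 15° = 3.77×10⁻⁵ s⁻¹
Pressure gradient: |∂P/∂n| = 100 Pa / 270000 m = 3.70×10⁻⁴ Pa/m
Geostrophic balance (pressure-gradient force = Coriolis force):
V_g = (1/(fρ)) |∂P/∂n| = 3.70×10⁻⁴ / (3.77×10⁻⁵ × 0.967) = 10.1 m/s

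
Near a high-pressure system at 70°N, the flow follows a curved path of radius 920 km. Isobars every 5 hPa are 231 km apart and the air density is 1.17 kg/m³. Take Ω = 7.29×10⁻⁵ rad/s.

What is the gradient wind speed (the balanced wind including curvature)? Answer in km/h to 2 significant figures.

Coriolis parameter at 70°N:
f = 2Ω sin φ = 2 × 7.29×10⁻⁵ × sin 70° = 1.37×10⁻⁴ s⁻¹
Pressure gradient: |∂P/∂n| = 500 Pa / 231000 m = 2.16×10⁻³ Pa/m
Geostrophic speed: V_g = |∂P/∂n|/(fρ) = 2.16×10⁻³/(1.37×10⁻⁴ × 1.17) = 13.5 m/s
Around a high, pressure-gradient force acts outward with centrifugal, so Coriolis balances both:
fV = (1/ρ)|∂P/∂n| + V²/R  →  V² − fR·V + fR·V_g = 0
With fR = 1.37×10⁻⁴ × 920×10³ m = 126 m/s:
V = [fR − √((fR)² − 4 fR V_g)]/2 = [126 − √(126² − 4×126×13.5)]/2 = 15.4 m/s
Supergeostrophic (V > V_g = 13.5 m/s), as expected around a high.
Converting: 15.4 m/s × 3.6 = 55 km/h

55 km/h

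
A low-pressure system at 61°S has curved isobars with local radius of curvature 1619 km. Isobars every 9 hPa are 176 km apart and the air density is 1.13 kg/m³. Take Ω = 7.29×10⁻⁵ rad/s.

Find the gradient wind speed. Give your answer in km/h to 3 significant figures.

111 km/h

Coriolis parameter at 61°S:
f = 2Ω sin φ = 2 × 7.29×10⁻⁵ × sin 61° = 1.28×10⁻⁴ s⁻¹
Pressure gradient: |∂P/∂n| = 900 Pa / 176000 m = 5.11×10⁻³ Pa/m
Geostrophic speed: V_g = |∂P/∂n|/(fρ) = 5.11×10⁻³/(1.28×10⁻⁴ × 1.13) = 35.5 m/s
Around a low, centrifugal force acts outward with Coriolis, so pressure-gradient force balances both:
(1/ρ)|∂P/∂n| = fV + V²/R  →  V² + fR·V − fR·V_g = 0
With fR = 1.28×10⁻⁴ × 1619×10³ m = 206 m/s:
V = [−fR + √((fR)² + 4 fR V_g)]/2 = [−206 + √(206² + 4×206×35.5)]/2 = 30.9 m/s
Subgeostrophic (V < V_g = 35.5 m/s), as expected around a low.
Converting: 30.9 m/s × 3.6 = 111 km/h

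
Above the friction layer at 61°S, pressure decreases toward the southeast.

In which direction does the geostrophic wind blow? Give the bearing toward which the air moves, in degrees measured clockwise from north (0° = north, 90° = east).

The pressure-gradient force points toward the southeast (bearing 135°).
Geostrophic balance: in the Southern Hemisphere the Coriolis force deflects motion to the left, so the geostrophic wind blows 90° to the left of the pressure-gradient force (low pressure on the right).
Rotating 135° by 90° counterclockwise gives 045° — the wind blows toward the northeast.

045°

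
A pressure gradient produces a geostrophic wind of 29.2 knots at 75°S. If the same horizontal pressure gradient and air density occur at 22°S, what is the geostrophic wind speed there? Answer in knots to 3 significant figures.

75.3 knots

With the same pressure gradient and density, V_g ∝ 1/f ∝ 1/sin φ.
V₂ = V₁ · sin φ₁ / sin φ₂ = 29.2 × sin 75° / sin 22°
V₂ = 29.2 × 0.9659/0.3746 = 75.3 knots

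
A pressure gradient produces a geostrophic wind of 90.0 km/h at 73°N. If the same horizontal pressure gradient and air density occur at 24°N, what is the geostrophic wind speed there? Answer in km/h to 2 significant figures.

210 km/h

With the same pressure gradient and density, V_g ∝ 1/f ∝ 1/sin φ.
V₂ = V₁ · sin φ₁ / sin φ₂ = 90.0 × sin 73° / sin 24°
V₂ = 90.0 × 0.9563/0.4067 = 210 km/h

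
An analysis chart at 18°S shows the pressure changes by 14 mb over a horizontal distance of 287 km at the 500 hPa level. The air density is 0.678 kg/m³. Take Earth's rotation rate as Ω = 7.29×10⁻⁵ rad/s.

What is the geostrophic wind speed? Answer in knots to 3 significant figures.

Coriolis parameter at 18°S:
f = 2Ω sin φ = 2 × 7.29×10⁻⁵ × sin 18° = 4.51×10⁻⁵ s⁻¹
Pressure gradient: |∂P/∂n| = 1400 Pa / 287000 m = 4.88×10⁻³ Pa/m
Geostrophic balance (pressure-gradient force = Coriolis force):
V_g = (1/(fρ)) |∂P/∂n| = 4.88×10⁻³ / (4.51×10⁻⁵ × 0.678) = 160 m/s
Converting: 160 m/s × 1.944 = 310 knots

310 knots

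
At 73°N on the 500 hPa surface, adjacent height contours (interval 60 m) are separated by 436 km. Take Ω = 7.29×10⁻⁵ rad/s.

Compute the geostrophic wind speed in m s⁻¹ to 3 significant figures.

9.68 m s⁻¹

Coriolis parameter at 73°N:
f = 2Ω sin φ = 2 × 7.29×10⁻⁵ × sin 73° = 1.39×10⁻⁴ s⁻¹
Height gradient: |∂Z/∂n| = 60 m / 436000 m = 1.38×10⁻⁴
On a pressure surface, geostrophic balance gives V_g = (g/f)|∂Z/∂n|:
V_g = 9.81 × 1.38×10⁻⁴ / 1.39×10⁻⁴ = 9.68 m/s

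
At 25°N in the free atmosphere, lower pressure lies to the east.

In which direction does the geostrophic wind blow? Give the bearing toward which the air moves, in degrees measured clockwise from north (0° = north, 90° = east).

180°

The pressure-gradient force points toward the east (bearing 090°).
Geostrophic balance: in the Northern Hemisphere the Coriolis force deflects motion to the right, so the geostrophic wind blows 90° to the right of the pressure-gradient force (low pressure on the left).
Rotating 090° by 90° clockwise gives 180° — the wind blows toward the south.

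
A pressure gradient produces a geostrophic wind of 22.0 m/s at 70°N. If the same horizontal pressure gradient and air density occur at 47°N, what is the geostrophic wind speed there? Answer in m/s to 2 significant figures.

With the same pressure gradient and density, V_g ∝ 1/f ∝ 1/sin φ.
V₂ = V₁ · sin φ₁ / sin φ₂ = 22.0 × sin 70° / sin 47°
V₂ = 22.0 × 0.9397/0.7314 = 28 m/s

28 m/s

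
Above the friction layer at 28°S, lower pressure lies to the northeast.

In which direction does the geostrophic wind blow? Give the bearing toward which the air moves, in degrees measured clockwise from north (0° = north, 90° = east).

The pressure-gradient force points toward the northeast (bearing 045°).
Geostrophic balance: in the Southern Hemisphere the Coriolis force deflects motion to the left, so the geostrophic wind blows 90° to the left of the pressure-gradient force (low pressure on the right).
Rotating 045° by 90° counterclockwise gives 315° — the wind blows toward the northwest.

315°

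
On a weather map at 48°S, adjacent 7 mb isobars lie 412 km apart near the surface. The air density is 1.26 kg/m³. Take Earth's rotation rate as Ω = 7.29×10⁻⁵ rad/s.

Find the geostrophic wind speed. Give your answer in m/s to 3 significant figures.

Coriolis parameter at 48°S:
f = 2Ω sin φ = 2 × 7.29×10⁻⁵ × sin 48° = 1.08×10⁻⁴ s⁻¹
Pressure gradient: |∂P/∂n| = 700 Pa / 412000 m = 1.70×10⁻³ Pa/m
Geostrophic balance (pressure-gradient force = Coriolis force):
V_g = (1/(fρ)) |∂P/∂n| = 1.70×10⁻³ / (1.08×10⁻⁴ × 1.26) = 12.4 m/s

12.4 m/s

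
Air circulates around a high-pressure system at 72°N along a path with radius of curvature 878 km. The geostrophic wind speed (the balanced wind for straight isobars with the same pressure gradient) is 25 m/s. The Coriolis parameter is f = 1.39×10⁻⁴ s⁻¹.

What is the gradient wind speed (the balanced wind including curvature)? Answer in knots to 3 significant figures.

Around a high, pressure-gradient force acts outward with centrifugal, so Coriolis balances both:
fV = (1/ρ)|∂P/∂n| + V²/R  →  V² − fR·V + fR·V_g = 0
With fR = 1.39×10⁻⁴ × 878×10³ m = 122 m/s:
V = [fR − √((fR)² − 4 fR V_g)]/2 = [122 − √(122² − 4×122×25)]/2 = 35.1 m/s
Supergeostrophic (V > V_g = 25 m/s), as expected around a high.
Converting: 35.1 m/s × 1.944 = 68.2 knots

68.2 knots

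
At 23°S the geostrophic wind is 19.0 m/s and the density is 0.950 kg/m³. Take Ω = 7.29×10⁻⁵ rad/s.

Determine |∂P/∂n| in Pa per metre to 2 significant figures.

Coriolis parameter at 23°S:
f = 2Ω sin φ = 2 × 7.29×10⁻⁵ × sin 23° = 5.70×10⁻⁵ s⁻¹
Geostrophic balance rearranged: |∂P/∂n| = f ρ V_g
|∂P/∂n| = 5.70×10⁻⁵ × 0.950 × 19.0 = 1.03×10⁻³ Pa/m

1.0×10⁻³ Pa/m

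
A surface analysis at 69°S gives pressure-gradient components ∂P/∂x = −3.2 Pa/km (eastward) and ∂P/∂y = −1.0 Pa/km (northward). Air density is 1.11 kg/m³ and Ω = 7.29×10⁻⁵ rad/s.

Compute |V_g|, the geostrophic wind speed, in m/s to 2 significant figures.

Coriolis parameter at 69°S:
f = 2Ω sin φ = 2 × 7.29×10⁻⁵ × sin 69° = 1.36×10⁻⁴ s⁻¹
In the Southern Hemisphere f is negative: f = −1.36×10⁻⁴ s⁻¹.
Component geostrophic relations (x east, y north):
u_g = −(1/(fρ)) ∂P/∂y,  v_g = (1/(fρ)) ∂P/∂x
u_g = −(−1.0×10⁻³)/(−1.36×10⁻⁴ × 1.11) = −6.62 m/s;  v_g = (−3.2×10⁻³)/(−1.36×10⁻⁴ × 1.11) = 21.2 m/s
|V_g| = √(u_g² + v_g²) = 22.2 m/s

22 m/s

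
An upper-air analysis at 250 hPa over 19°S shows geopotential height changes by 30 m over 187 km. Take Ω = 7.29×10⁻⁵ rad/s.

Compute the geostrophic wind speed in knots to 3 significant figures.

Coriolis parameter at 19°S:
f = 2Ω sin φ = 2 × 7.29×10⁻⁵ × sin 19° = 4.75×10⁻⁵ s⁻¹
Height gradient: |∂Z/∂n| = 30 m / 187000 m = 1.60×10⁻⁴
On a pressure surface, geostrophic balance gives V_g = (g/f)|∂Z/∂n|:
V_g = 9.81 × 1.60×10⁻⁴ / 4.75×10⁻⁵ = 33.2 m/s
Converting: 33.2 m/s × 1.944 = 64.4 knots

64.4 knots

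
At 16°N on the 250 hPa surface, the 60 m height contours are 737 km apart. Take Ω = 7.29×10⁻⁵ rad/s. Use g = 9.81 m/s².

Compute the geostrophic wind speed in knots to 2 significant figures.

39 knots

Coriolis parameter at 16°N:
f = 2Ω sin φ = 2 × 7.29×10⁻⁵ × sin 16° = 4.02×10⁻⁵ s⁻¹
Height gradient: |∂Z/∂n| = 60 m / 737000 m = 8.14×10⁻⁵
On a pressure surface, geostrophic balance gives V_g = (g/f)|∂Z/∂n|:
V_g = 9.81 × 8.14×10⁻⁵ / 4.02×10⁻⁵ = 19.9 m/s
Converting: 19.9 m/s × 1.944 = 39 knots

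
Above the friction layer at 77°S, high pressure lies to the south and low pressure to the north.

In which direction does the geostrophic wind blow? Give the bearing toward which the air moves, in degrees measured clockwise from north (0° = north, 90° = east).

The pressure-gradient force points toward the north (bearing 000°).
Geostrophic balance: in the Southern Hemisphere the Coriolis force deflects motion to the left, so the geostrophic wind blows 90° to the left of the pressure-gradient force (low pressure on the right).
Rotating 000° by 90° counterclockwise gives 270° — the wind blows toward the west.

270°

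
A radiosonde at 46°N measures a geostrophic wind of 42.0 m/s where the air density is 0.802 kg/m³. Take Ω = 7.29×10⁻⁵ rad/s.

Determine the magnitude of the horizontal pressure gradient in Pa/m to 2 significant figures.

3.5×10⁻³ Pa/m

Coriolis parameter at 46°N:
f = 2Ω sin φ = 2 × 7.29×10⁻⁵ × sin 46° = 1.05×10⁻⁴ s⁻¹
Geostrophic balance rearranged: |∂P/∂n| = f ρ V_g
|∂P/∂n| = 1.05×10⁻⁴ × 0.802 × 42.0 = 3.53×10⁻³ Pa/m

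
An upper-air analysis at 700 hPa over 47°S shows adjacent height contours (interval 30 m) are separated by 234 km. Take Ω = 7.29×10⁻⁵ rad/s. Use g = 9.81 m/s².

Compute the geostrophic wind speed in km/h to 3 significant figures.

42.5 km/h

Coriolis parameter at 47°S:
f = 2Ω sin φ = 2 × 7.29×10⁻⁵ × sin 47° = 1.07×10⁻⁴ s⁻¹
Height gradient: |∂Z/∂n| = 30 m / 234000 m = 1.28×10⁻⁴
On a pressure surface, geostrophic balance gives V_g = (g/f)|∂Z/∂n|:
V_g = 9.81 × 1.28×10⁻⁴ / 1.07×10⁻⁴ = 11.8 m/s
Converting: 11.8 m/s × 3.6 = 42.5 km/h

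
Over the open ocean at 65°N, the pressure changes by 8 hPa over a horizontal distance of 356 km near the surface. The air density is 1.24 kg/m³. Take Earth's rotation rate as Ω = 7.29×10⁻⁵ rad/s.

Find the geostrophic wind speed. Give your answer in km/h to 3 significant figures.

49.4 km/h

Coriolis parameter at 65°N:
f = 2Ω sin φ = 2 × 7.29×10⁻⁵ × sin 65° = 1.32×10⁻⁴ s⁻¹
Pressure gradient: |∂P/∂n| = 800 Pa / 356000 m = 2.25×10⁻³ Pa/m
Geostrophic balance (pressure-gradient force = Coriolis force):
V_g = (1/(fρ)) |∂P/∂n| = 2.25×10⁻³ / (1.32×10⁻⁴ × 1.24) = 13.7 m/s
Converting: 13.7 m/s × 3.6 = 49.4 km/h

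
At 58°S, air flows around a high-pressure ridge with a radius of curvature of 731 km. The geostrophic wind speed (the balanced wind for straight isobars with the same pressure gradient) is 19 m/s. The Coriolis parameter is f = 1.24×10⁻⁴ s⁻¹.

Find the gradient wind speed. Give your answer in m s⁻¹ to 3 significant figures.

27.1 m s⁻¹

Around a high, pressure-gradient force acts outward with centrifugal, so Coriolis balances both:
fV = (1/ρ)|∂P/∂n| + V²/R  →  V² − fR·V + fR·V_g = 0
With fR = 1.24×10⁻⁴ × 731×10³ m = 90.6 m/s:
V = [fR − √((fR)² − 4 fR V_g)]/2 = [90.6 − √(90.6² − 4×90.6×19)]/2 = 27.1 m/s
Supergeostrophic (V > V_g = 19 m/s), as expected around a high.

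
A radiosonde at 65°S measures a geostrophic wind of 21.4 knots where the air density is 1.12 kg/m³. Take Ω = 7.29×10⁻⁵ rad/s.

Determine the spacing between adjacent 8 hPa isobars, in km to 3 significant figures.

491 km

Coriolis parameter at 65°S:
f = 2Ω sin φ = 2 × 7.29×10⁻⁵ × sin 65° = 1.32×10⁻⁴ s⁻¹
Wind speed in SI: 21.4 knots = 11.0 m/s
Geostrophic balance rearranged: |∂P/∂n| = f ρ V_g
|∂P/∂n| = 1.32×10⁻⁴ × 1.12 × 11.0 = 1.63×10⁻³ Pa/m
Isobar spacing: Δn = ΔP/|∂P/∂n| = 800 Pa / 1.63×10⁻³ Pa/m = 491006 m ≈ 491 km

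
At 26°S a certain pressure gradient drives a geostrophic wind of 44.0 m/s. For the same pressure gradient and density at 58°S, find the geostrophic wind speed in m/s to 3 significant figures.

22.7 m/s

With the same pressure gradient and density, V_g ∝ 1/f ∝ 1/sin φ.
V₂ = V₁ · sin φ₁ / sin φ₂ = 44.0 × sin 26° / sin 58°
V₂ = 44.0 × 0.4384/0.8480 = 22.7 m/s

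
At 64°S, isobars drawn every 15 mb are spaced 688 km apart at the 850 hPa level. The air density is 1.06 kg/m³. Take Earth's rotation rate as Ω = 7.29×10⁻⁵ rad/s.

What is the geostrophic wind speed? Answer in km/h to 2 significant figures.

Coriolis parameter at 64°S:
f = 2Ω sin φ = 2 × 7.29×10⁻⁵ × sin 64° = 1.31×10⁻⁴ s⁻¹
Pressure gradient: |∂P/∂n| = 1500 Pa / 688000 m = 2.18×10⁻³ Pa/m
Geostrophic balance (pressure-gradient force = Coriolis force):
V_g = (1/(fρ)) |∂P/∂n| = 2.18×10⁻³ / (1.31×10⁻⁴ × 1.06) = 15.7 m/s
Converting: 15.7 m/s × 3.6 = 57 km/h

57 km/h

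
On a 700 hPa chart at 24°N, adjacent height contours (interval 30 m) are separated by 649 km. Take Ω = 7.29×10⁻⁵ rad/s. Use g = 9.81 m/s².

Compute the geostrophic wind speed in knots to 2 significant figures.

Coriolis parameter at 24°N:
f = 2Ω sin φ = 2 × 7.29×10⁻⁵ × sin 24° = 5.93×10⁻⁵ s⁻¹
Height gradient: |∂Z/∂n| = 30 m / 649000 m = 4.62×10⁻⁵
On a pressure surface, geostrophic balance gives V_g = (g/f)|∂Z/∂n|:
V_g = 9.81 × 4.62×10⁻⁵ / 5.93×10⁻⁵ = 7.65 m/s
Converting: 7.65 m/s × 1.944 = 15 knots

15 knots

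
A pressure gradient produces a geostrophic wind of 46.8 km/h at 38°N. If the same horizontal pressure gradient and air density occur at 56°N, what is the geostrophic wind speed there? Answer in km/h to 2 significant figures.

35 km/h

With the same pressure gradient and density, V_g ∝ 1/f ∝ 1/sin φ.
V₂ = V₁ · sin φ₁ / sin φ₂ = 46.8 × sin 38° / sin 56°
V₂ = 46.8 × 0.6157/0.8290 = 35 km/h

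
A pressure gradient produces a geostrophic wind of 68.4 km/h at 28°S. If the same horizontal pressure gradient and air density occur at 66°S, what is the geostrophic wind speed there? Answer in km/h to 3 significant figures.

35.2 km/h

With the same pressure gradient and density, V_g ∝ 1/f ∝ 1/sin φ.
V₂ = V₁ · sin φ₁ / sin φ₂ = 68.4 × sin 28° / sin 66°
V₂ = 68.4 × 0.4695/0.9135 = 35.2 km/h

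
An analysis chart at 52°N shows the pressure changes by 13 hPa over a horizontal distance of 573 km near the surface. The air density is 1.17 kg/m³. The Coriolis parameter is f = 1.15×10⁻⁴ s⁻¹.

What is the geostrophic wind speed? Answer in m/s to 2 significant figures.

17 m/s

Pressure gradient: |∂P/∂n| = 1300 Pa / 573000 m = 2.27×10⁻³ Pa/m
Geostrophic balance (pressure-gradient force = Coriolis force):
V_g = (1/(fρ)) |∂P/∂n| = 2.27×10⁻³ / (1.15×10⁻⁴ × 1.17) = 16.9 m/s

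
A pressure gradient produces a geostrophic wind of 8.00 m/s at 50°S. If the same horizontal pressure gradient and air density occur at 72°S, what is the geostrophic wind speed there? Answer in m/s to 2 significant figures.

6.4 m/s

With the same pressure gradient and density, V_g ∝ 1/f ∝ 1/sin φ.
V₂ = V₁ · sin φ₁ / sin φ₂ = 8.00 × sin 50° / sin 72°
V₂ = 8.00 × 0.7660/0.9511 = 6.4 m/s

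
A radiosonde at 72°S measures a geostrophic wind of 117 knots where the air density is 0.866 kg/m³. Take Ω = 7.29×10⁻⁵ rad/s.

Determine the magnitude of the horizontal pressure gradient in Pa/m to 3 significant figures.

7.23×10⁻³ Pa/m

Coriolis parameter at 72°S:
f = 2Ω sin φ = 2 × 7.29×10⁻⁵ × sin 72° = 1.39×10⁻⁴ s⁻¹
Wind speed in SI: 117 knots = 60.2 m/s
Geostrophic balance rearranged: |∂P/∂n| = f ρ V_g
|∂P/∂n| = 1.39×10⁻⁴ × 0.866 × 60.2 = 7.23×10⁻³ Pa/m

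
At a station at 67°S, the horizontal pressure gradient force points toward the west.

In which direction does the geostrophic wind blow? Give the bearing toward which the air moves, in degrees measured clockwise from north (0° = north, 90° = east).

180°

The pressure-gradient force points toward the west (bearing 270°).
Geostrophic balance: in the Southern Hemisphere the Coriolis force deflects motion to the left, so the geostrophic wind blows 90° to the left of the pressure-gradient force (low pressure on the right).
Rotating 270° by 90° counterclockwise gives 180° — the wind blows toward the south.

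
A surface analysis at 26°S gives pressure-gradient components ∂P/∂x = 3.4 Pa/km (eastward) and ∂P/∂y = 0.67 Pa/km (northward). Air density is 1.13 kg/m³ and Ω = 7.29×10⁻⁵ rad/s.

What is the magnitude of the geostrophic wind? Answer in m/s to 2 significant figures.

Coriolis parameter at 26°S:
f = 2Ω sin φ = 2 × 7.29×10⁻⁵ × sin 26° = 6.39×10⁻⁵ s⁻¹
In the Southern Hemisphere f is negative: f = −6.39×10⁻⁵ s⁻¹.
Component geostrophic relations (x east, y north):
u_g = −(1/(fρ)) ∂P/∂y,  v_g = (1/(fρ)) ∂P/∂x
u_g = −(0.67×10⁻³)/(−6.39×10⁻⁵ × 1.13) = 9.28 m/s;  v_g = (3.4×10⁻³)/(−6.39×10⁻⁵ × 1.13) = −47.1 m/s
|V_g| = √(u_g² + v_g²) = 48.0 m/s

48 m/s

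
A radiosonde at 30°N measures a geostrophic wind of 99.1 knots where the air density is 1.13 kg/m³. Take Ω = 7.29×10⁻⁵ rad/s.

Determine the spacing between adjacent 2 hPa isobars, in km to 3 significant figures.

Coriolis parameter at 30°N:
f = 2Ω sin φ = 2 × 7.29×10⁻⁵ × sin 30° = 7.29×10⁻⁵ s⁻¹
Wind speed in SI: 99.1 knots = 51.0 m/s
Geostrophic balance rearranged: |∂P/∂n| = f ρ V_g
|∂P/∂n| = 7.29×10⁻⁵ × 1.13 × 51.0 = 4.20×10⁻³ Pa/m
Isobar spacing: Δn = ΔP/|∂P/∂n| = 200 Pa / 4.20×10⁻³ Pa/m = 47623 m ≈ 47.6 km

47.6 km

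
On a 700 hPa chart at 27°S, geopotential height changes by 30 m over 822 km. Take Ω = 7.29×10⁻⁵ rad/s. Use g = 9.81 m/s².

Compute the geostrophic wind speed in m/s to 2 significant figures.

5.4 m/s

Coriolis parameter at 27°S:
f = 2Ω sin φ = 2 × 7.29×10⁻⁵ × sin 27° = 6.62×10⁻⁵ s⁻¹
Height gradient: |∂Z/∂n| = 30 m / 822000 m = 3.65×10⁻⁵
On a pressure surface, geostrophic balance gives V_g = (g/f)|∂Z/∂n|:
V_g = 9.81 × 3.65×10⁻⁵ / 6.62×10⁻⁵ = 5.41 m/s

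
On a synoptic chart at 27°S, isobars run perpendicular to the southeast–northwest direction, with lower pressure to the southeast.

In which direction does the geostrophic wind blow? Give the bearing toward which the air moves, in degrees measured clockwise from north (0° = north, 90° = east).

045°

The pressure-gradient force points toward the southeast (bearing 135°).
Geostrophic balance: in the Southern Hemisphere the Coriolis force deflects motion to the left, so the geostrophic wind blows 90° to the left of the pressure-gradient force (low pressure on the right).
Rotating 135° by 90° counterclockwise gives 045° — the wind blows toward the northeast.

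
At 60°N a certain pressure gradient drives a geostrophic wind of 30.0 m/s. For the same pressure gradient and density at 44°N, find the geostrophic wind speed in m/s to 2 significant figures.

With the same pressure gradient and density, V_g ∝ 1/f ∝ 1/sin φ.
V₂ = V₁ · sin φ₁ / sin φ₂ = 30.0 × sin 60° / sin 44°
V₂ = 30.0 × 0.8660/0.6947 = 37 m/s

37 m/s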